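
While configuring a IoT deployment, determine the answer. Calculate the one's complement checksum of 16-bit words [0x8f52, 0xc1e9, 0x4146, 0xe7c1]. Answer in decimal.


Given words: [0x8f52, 0xc1e9, 0x4146, 0xe7c1]
Step 1: Sum all words
Raw sum = 36690 + 49641 + 16710 + 59329 = 162370
Step 2: Fold carry: (31298 + 2) = 31300
One's complement = ~31300 & 0xFFFF = 34235

34235


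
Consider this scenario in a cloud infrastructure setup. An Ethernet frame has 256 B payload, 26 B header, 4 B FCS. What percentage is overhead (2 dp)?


Given: payload = 256 B, header = 26 B, trailer = 4 B
Overhead bytes = header + trailer = 26 + 4 = 30
Total frame = payload + overhead = 256 + 30 = 286
Overhead % = 30 / 286 * 100 = 10.4895% -> 10.49% (2 dp)

10.49


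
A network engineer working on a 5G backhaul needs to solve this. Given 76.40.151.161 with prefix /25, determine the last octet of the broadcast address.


Given: IP = 76.40.151.161, prefix = /25
Host bits = 32 - 25 = 7
Network last octet = 161 AND mask = 128
Host part size = 2^7 - 1 = 127
Broadcast last octet = 128 OR 127 = 255

255


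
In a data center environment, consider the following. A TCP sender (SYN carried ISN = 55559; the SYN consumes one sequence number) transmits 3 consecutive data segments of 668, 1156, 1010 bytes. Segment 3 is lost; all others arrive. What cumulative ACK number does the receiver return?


SYN uses sequence number 55559; first data byte = ISN + 1 = 55560.
Segment 1: SEQ = 55560, len = 668 B, covers [55560, 56227]
Segment 2: SEQ = 56228, len = 1156 B, covers [56228, 57383]
Segment 3: SEQ = 57384, len = 1010 B, covers [57384, 58393] [LOST]
In-order data received: bytes [55560, 57383] (segments 1..2).
Segment 3 missing -> gap begins at byte 57384.
Cumulative ACK = next expected in-order byte = 55560 + 668 + 1156 = 57384

57384


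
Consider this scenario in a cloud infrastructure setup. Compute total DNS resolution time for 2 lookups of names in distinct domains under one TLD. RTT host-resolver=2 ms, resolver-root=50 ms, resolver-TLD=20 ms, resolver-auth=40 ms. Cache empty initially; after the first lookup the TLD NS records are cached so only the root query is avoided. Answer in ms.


Lookup 1 (cold cache): local + root + TLD + auth = 2 + 50 + 20 + 40 = 112 ms
Lookups 2..2 (TLD NS cached -> skip root; new domain -> still ask TLD and auth): local + TLD + auth = 2 + 20 + 40 = 62 ms each
Remaining 1 lookups: 1 * 62 = 62 ms
Total = 112 + 62 = 174 ms

174


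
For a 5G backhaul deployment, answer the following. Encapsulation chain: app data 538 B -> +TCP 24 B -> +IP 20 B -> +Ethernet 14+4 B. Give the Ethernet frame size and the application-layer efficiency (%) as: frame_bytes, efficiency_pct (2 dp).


TCP segment = 538 + 24 = 562 B
IP packet = 562 + 20 = 582 B
Ethernet frame = 582 + 14 + 4 = 600 B
Efficiency = app / frame = 538 / 600 = 0.896667 = 89.6667% -> 89.67% (2 dp)

600, 89.67


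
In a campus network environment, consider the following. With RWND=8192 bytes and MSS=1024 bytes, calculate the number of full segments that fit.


Given: RWND = 8192 bytes, MSS = 1024 bytes
Full segments = floor(RWND / MSS)
Full segments = floor(8192 / 1024)
Full segments = floor(8.0) = 8

8


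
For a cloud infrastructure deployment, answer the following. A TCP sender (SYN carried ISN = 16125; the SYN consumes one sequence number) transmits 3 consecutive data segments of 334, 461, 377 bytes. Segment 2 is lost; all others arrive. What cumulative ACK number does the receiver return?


SYN uses sequence number 16125; first data byte = ISN + 1 = 16126.
Segment 1: SEQ = 16126, len = 334 B, covers [16126, 16459]
Segment 2: SEQ = 16460, len = 461 B, covers [16460, 16920] [LOST]
Segment 3: SEQ = 16921, len = 377 B, covers [16921, 17297]
In-order data received: bytes [16126, 16459] (segments 1..1).
Segment 2 missing -> gap begins at byte 16460; later segments buffered out of order.
Cumulative ACK = next expected in-order byte = 16126 + 334 = 16460

16460


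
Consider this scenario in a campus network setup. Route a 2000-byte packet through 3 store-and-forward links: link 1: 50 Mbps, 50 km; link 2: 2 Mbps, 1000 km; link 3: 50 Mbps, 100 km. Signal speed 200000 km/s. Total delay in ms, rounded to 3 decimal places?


Packet = 2000 bytes = 16000 bits. Store-and-forward: sum (t_trans + t_prop) per link.
Link 1: t_trans = 16000/(50*10^6) s = 0.3200 ms; t_prop = 50/200000 s = 0.2500 ms; subtotal = 0.5700 ms
Link 2: t_trans = 16000/(2*10^6) s = 8.0000 ms; t_prop = 1000/200000 s = 5.0000 ms; subtotal = 13.0000 ms
Link 3: t_trans = 16000/(50*10^6) s = 0.3200 ms; t_prop = 100/200000 s = 0.5000 ms; subtotal = 0.8200 ms
End-to-end = 0.5700 + 13.0000 + 0.8200 = 14.3900 ms -> 14.390 ms (3 dp)

14.390


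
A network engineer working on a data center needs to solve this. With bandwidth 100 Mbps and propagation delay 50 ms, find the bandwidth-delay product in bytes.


Given: bandwidth = 100 Mbps, delay = 50 ms
BDP in bits = 100 * 10^6 * 50 / 1000
BDP in bits = 5000000
BDP in bytes = 5000000 / 8 = 625000

625000


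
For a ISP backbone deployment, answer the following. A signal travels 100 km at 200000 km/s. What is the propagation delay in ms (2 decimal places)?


Given: distance = 100 km, speed = 200000 km/s
Delay = distance / speed = 100 / 200000 seconds
Delay in ms = 100 * 1000 / 200000
Delay = 0.5000 ms
Rounded to 2 dp = 0.50 ms

0.50


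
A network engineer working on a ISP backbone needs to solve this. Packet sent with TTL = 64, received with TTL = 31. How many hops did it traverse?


Given: initial TTL = 64, received TTL = 31
Hops = initial TTL - received TTL
Hops = 64 - 31 = 33

33


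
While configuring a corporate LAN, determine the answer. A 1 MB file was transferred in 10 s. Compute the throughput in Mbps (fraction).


Given: file = 1 MB, time = 10 s
File in Mb = 1 * 8 = 8 Mb
Throughput = 8 / 10 Mbps
Throughput = 4/5 Mbps

4/5


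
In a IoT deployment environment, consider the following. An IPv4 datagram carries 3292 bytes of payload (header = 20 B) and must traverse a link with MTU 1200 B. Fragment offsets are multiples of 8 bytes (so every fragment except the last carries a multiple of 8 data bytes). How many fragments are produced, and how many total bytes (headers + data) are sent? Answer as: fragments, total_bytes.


Max data per non-final fragment = floor((MTU - header)/8)*8 = floor((1200 - 20)/8)*8 = floor(1180/8)*8 = 1176 B
Final fragment needs no 8-byte alignment: it can carry up to MTU - header = 1180 B
Non-final fragments needed = ceil((payload - 1180) / 1176) = ceil(2112/1176) = ceil(1.7959) = 2
Number of fragments = 2 + 1 = 3
Fragment sizes (data): 2 * 1176 B + 940 B (last, 940 <= 1180 OK)
Total bytes sent = payload + n_frags * header = 3292 + 3*20 = 3292 + 60 = 3352 B

3, 3352


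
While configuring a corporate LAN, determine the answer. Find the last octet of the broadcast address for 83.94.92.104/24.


Given: IP = 83.94.92.104, prefix = /24
Host bits = 32 - 24 = 8
Network last octet = 104 AND mask = 0
Host part size = 2^8 - 1 = 255
Broadcast last octet = 0 OR 255 = 255

255


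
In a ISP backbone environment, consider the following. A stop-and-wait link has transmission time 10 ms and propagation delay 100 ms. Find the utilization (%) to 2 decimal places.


Given: Ttrans = 10 ms, Tprop = 100 ms
RTT = 2 * Tprop = 2 * 100 = 200 ms
U = Ttrans / (Ttrans + RTT)
U = 10 / (10 + 200)
U = 10 / 210 = 0.047619
U% = 4.76%

4.76


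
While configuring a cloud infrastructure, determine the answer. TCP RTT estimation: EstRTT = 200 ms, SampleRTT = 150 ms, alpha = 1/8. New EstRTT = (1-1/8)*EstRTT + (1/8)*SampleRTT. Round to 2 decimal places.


Given: EstRTT = 200 ms, SampleRTT = 150 ms, alpha = 1/8
New EstRTT = (1 - alpha) * EstRTT + alpha * SampleRTT
(7/8) * 200 = 175
(1/8) * 150 = 18.75
New EstRTT = 175 + 18.75 = 193.75 ms -> 193.75 ms (2 dp)

193.75


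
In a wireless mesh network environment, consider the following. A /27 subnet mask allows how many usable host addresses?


Given: subnet mask /27
Host bits = 32 - 27 = 5
Total addresses = 2^5 = 32
Usable hosts = 32 - 2 (network + broadcast) = 30

30


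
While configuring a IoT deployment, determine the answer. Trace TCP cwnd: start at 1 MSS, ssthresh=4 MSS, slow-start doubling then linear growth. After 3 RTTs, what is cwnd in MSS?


RTT 0: cwnd = 1 MSS (initial)
RTT 1: cwnd = 2 MSS (slow start, doubled)
RTT 2: cwnd = 4 MSS (slow start, doubled)
RTT 3: cwnd = 5 MSS (congestion avoidance, +1)

5


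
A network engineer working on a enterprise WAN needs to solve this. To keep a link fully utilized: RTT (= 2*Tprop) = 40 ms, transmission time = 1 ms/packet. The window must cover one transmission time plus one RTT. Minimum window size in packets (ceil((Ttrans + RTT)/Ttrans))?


Given: Ttrans = 1 ms, RTT = 40 ms (= 2 * Tprop, Tprop = 20 ms)
Time until first ACK returns = Ttrans + RTT = 1 + 40 = 41 ms
Need W * Ttrans >= Ttrans + RTT  ->  W >= (Ttrans + RTT) / Ttrans
(Ttrans + RTT) / Ttrans = 41 / 1 = 41
W_min = ceil(41) = 41

41


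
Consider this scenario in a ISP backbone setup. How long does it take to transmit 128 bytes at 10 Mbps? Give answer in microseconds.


Given: packet = 128 bytes, bandwidth = 10 Mbps
Packet in bits = 128 * 8 = 1024 bits
Bandwidth = 10 * 10^6 = 10000000 bps
Time = 1024 / 10000000 seconds
Time in us = 1024 * 10^6 / 10000000 = 102.4

102.4


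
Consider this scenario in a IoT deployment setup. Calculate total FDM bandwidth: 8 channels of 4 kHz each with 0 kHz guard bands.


Given: 8 channels, 4 kHz each, guard = 0 kHz
Channel bandwidth = 8 * 4 = 32 kHz
Guard bands = 7 gaps * 0 kHz = 0 kHz
Total = 32 + 0 = 32 kHz

32


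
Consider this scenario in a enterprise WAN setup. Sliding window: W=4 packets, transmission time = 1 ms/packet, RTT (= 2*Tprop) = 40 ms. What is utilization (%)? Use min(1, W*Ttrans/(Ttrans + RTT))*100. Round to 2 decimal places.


Given: W = 4, Ttrans = 1 ms, RTT = 40 ms (= 2 * Tprop, Tprop = 20 ms)
Cycle time = Ttrans + RTT = 1 + 40 = 41 ms (first packet sent until its ACK returns)
W * Ttrans = 4 * 1 = 4 ms of sending per cycle
W * Ttrans / (Ttrans + RTT) = 4 / 41 = 0.097561
U = min(1, 0.097561) = 0.097561
U% = 9.76%

9.76


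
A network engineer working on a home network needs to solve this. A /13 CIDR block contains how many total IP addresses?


Given: CIDR prefix /13
Host bits = 32 - 13 = 19
Total addresses = 2^19 = 524288

524288


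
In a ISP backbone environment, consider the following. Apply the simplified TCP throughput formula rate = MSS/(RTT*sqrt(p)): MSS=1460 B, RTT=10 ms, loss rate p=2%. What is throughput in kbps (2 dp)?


Given: MSS = 1460 bytes, RTT = 10 ms, loss = 2%
RTT in seconds = 10 / 1000 = 0.01
Loss rate = 2% = 0.02
sqrt(loss) = sqrt(0.02) = 0.141421356237
Throughput (bytes/s) = 1460 / (0.01 * 0.141421356237) = 1032375.9005
Throughput (kbps) = 1032375.9005 * 8 / 1000 = 8259.007204 -> 8259.01 kbps (2 dp)

8259.01


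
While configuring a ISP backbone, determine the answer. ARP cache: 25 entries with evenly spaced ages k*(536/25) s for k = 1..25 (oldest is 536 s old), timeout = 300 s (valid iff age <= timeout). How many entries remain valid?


Ages are k * 536/25 s for k = 1..25 (spacing = 21.4400 s).
Entry k is valid iff k * 536/25 <= 300 iff k <= 25 * 300 / 536 = 13.9925
n_valid = floor(13.9925) = 13
(n_stale = 25 - 13 = 12)

13


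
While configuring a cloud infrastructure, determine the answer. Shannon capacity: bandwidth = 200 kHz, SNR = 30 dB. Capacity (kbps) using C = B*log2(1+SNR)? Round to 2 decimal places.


Given: B = 200 kHz, SNR = 30 dB
SNR linear = 10^(30/10) = 1000
1 + SNR = 1001
log2(1001) = 9.9672262588
C = 200 * 1000 * 9.9672262588 = 1993445.2518 bps
C = 1993.445252 kbps -> 1993.45 kbps (2 dp)

1993.45


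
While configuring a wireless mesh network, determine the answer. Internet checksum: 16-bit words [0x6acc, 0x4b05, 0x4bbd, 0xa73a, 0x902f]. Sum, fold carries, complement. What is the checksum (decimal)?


Given words: [0x6acc, 0x4b05, 0x4bbd, 0xa73a, 0x902f]
Step 1: Sum all words
Raw sum = 27340 + 19205 + 19389 + 42810 + 36911 = 145655
Step 2: Fold carry: (14583 + 2) = 14585
One's complement = ~14585 & 0xFFFF = 50950

50950


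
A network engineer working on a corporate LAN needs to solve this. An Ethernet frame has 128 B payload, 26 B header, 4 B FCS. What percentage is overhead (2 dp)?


Given: payload = 128 B, header = 26 B, trailer = 4 B
Overhead bytes = header + trailer = 26 + 4 = 30
Total frame = payload + overhead = 128 + 30 = 158
Overhead % = 30 / 158 * 100 = 18.9873% -> 18.99% (2 dp)

18.99


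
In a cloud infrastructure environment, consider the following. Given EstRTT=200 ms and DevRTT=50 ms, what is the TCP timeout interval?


Given: EstRTT = 200 ms, DevRTT = 50 ms
Timeout = EstRTT + 4 * DevRTT
4 * DevRTT = 4 * 50 = 200
Timeout = 200 + 200 = 400 ms

400


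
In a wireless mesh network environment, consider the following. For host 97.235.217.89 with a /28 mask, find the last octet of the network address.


Given: IP = 97.235.217.89, prefix = /28
Subnet mask = 255.255.255.240
Last octet of IP: 89
Last octet of mask: 240
Network last octet = 89 AND 240 = 80

80


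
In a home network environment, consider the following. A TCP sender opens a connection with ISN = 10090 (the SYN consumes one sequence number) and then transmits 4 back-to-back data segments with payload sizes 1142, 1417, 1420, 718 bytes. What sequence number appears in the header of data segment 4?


The SYN occupies sequence number ISN = 10090, so the first data byte is ISN + 1 = 10091.
SEQ of data segment i = (ISN + 1) + sum of payload sizes of segments 1..i-1.
Segment 1: SEQ = 10091, payload = 1142 bytes
Segment 2: SEQ = 11233, payload = 1417 bytes
Segment 3: SEQ = 12650, payload = 1420 bytes
Segment 4: SEQ = 14070, payload = 718 bytes
SEQ of segment 4 = 10091 + 1142 + 1417 + 1420 = 14070

14070


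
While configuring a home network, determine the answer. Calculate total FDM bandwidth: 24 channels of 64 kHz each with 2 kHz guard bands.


Given: 24 channels, 64 kHz each, guard = 2 kHz
Channel bandwidth = 24 * 64 = 1536 kHz
Guard bands = 23 gaps * 2 kHz = 46 kHz
Total = 1536 + 46 = 1582 kHz

1582


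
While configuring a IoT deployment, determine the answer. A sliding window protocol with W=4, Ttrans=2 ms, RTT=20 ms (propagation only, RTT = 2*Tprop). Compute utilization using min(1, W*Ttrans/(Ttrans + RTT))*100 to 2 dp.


Given: W = 4, Ttrans = 2 ms, RTT = 20 ms (= 2 * Tprop, Tprop = 10 ms)
Cycle time = Ttrans + RTT = 2 + 20 = 22 ms (first packet sent until its ACK returns)
W * Ttrans = 4 * 2 = 8 ms of sending per cycle
W * Ttrans / (Ttrans + RTT) = 8 / 22 = 0.363636
U = min(1, 0.363636) = 0.363636
U% = 36.36%

36.36


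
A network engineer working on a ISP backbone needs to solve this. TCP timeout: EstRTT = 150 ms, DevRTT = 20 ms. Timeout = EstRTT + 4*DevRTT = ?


Given: EstRTT = 150 ms, DevRTT = 20 ms
Timeout = EstRTT + 4 * DevRTT
4 * DevRTT = 4 * 20 = 80
Timeout = 150 + 80 = 230 ms

230


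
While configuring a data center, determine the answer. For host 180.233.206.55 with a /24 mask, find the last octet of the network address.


Given: IP = 180.233.206.55, prefix = /24
Subnet mask = 255.255.255.0
Last octet of IP: 55
Last octet of mask: 0
Network last octet = 55 AND 0 = 0

0


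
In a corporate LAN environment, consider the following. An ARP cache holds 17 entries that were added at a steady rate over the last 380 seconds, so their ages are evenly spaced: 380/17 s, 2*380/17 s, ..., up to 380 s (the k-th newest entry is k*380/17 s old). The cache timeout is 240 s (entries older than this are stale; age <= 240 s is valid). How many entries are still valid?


Ages are k * 380/17 s for k = 1..17 (spacing = 22.3529 s).
Entry k is valid iff k * 380/17 <= 240 iff k <= 17 * 240 / 380 = 10.7368
n_valid = floor(10.7368) = 10
(n_stale = 17 - 10 = 7)

10


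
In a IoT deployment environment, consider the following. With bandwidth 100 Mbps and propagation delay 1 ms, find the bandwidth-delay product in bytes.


Given: bandwidth = 100 Mbps, delay = 1 ms
BDP in bits = 100 * 10^6 * 1 / 1000
BDP in bits = 100000
BDP in bytes = 100000 / 8 = 12500

12500


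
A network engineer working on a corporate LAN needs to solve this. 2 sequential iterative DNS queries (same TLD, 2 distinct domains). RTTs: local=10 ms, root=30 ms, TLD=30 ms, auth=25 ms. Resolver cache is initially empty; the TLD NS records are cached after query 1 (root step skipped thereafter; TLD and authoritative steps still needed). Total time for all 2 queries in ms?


Lookup 1 (cold cache): local + root + TLD + auth = 10 + 30 + 30 + 25 = 95 ms
Lookups 2..2 (TLD NS cached -> skip root; new domain -> still ask TLD and auth): local + TLD + auth = 10 + 30 + 25 = 65 ms each
Remaining 1 lookups: 1 * 65 = 65 ms
Total = 95 + 65 = 160 ms

160


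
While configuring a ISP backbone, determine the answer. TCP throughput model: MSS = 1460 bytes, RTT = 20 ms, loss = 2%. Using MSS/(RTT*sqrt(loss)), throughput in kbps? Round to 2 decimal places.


Given: MSS = 1460 bytes, RTT = 20 ms, loss = 2%
RTT in seconds = 20 / 1000 = 0.02
Loss rate = 2% = 0.02
sqrt(loss) = sqrt(0.02) = 0.141421356237
Throughput (bytes/s) = 1460 / (0.02 * 0.141421356237) = 516187.9503
Throughput (kbps) = 516187.9503 * 8 / 1000 = 4129.503602 -> 4129.50 kbps (2 dp)

4129.50


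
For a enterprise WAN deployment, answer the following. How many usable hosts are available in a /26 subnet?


Given: subnet mask /26
Host bits = 32 - 26 = 6
Total addresses = 2^6 = 64
Usable hosts = 64 - 2 (network + broadcast) = 62

62


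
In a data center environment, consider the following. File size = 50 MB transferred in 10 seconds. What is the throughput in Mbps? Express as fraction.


Given: file = 50 MB, time = 10 s
File in Mb = 50 * 8 = 400 Mb
Throughput = 400 / 10 Mbps
Throughput = 40 Mbps

40


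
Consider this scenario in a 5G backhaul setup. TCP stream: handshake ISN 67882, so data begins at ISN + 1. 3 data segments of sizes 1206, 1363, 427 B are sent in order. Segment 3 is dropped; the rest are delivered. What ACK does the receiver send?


SYN uses sequence number 67882; first data byte = ISN + 1 = 67883.
Segment 1: SEQ = 67883, len = 1206 B, covers [67883, 69088]
Segment 2: SEQ = 69089, len = 1363 B, covers [69089, 70451]
Segment 3: SEQ = 70452, len = 427 B, covers [70452, 70878] [LOST]
In-order data received: bytes [67883, 70451] (segments 1..2).
Segment 3 missing -> gap begins at byte 70452.
Cumulative ACK = next expected in-order byte = 67883 + 1206 + 1363 = 70452

70452


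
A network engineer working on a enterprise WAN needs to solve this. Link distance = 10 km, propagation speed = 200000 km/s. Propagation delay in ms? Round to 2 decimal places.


Given: distance = 10 km, speed = 200000 km/s
Delay = distance / speed = 10 / 200000 seconds
Delay in ms = 10 * 1000 / 200000
Delay = 0.0500 ms
Rounded to 2 dp = 0.05 ms

0.05


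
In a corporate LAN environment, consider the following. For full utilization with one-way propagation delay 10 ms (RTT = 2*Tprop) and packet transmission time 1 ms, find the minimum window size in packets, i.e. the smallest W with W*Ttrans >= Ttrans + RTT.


Given: Ttrans = 1 ms, RTT = 20 ms (= 2 * Tprop, Tprop = 10 ms)
Time until first ACK returns = Ttrans + RTT = 1 + 20 = 21 ms
Need W * Ttrans >= Ttrans + RTT  ->  W >= (Ttrans + RTT) / Ttrans
(Ttrans + RTT) / Ttrans = 21 / 1 = 21
W_min = ceil(21) = 21

21


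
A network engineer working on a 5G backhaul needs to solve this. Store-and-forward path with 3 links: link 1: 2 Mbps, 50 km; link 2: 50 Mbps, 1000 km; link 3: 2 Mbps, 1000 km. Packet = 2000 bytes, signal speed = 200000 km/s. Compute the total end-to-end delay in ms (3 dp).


Packet = 2000 bytes = 16000 bits. Store-and-forward: sum (t_trans + t_prop) per link.
Link 1: t_trans = 16000/(2*10^6) s = 8.0000 ms; t_prop = 50/200000 s = 0.2500 ms; subtotal = 8.2500 ms
Link 2: t_trans = 16000/(50*10^6) s = 0.3200 ms; t_prop = 1000/200000 s = 5.0000 ms; subtotal = 5.3200 ms
Link 3: t_trans = 16000/(2*10^6) s = 8.0000 ms; t_prop = 1000/200000 s = 5.0000 ms; subtotal = 13.0000 ms
End-to-end = 8.2500 + 5.3200 + 13.0000 = 26.5700 ms -> 26.570 ms (3 dp)

26.570


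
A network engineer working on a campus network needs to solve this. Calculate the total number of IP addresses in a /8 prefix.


Given: CIDR prefix /8
Host bits = 32 - 8 = 24
Total addresses = 2^24 = 16777216

16777216


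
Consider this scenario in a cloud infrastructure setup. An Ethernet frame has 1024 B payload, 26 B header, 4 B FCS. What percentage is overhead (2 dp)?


Given: payload = 1024 B, header = 26 B, trailer = 4 B
Overhead bytes = header + trailer = 26 + 4 = 30
Total frame = payload + overhead = 1024 + 30 = 1054
Overhead % = 30 / 1054 * 100 = 2.8463% -> 2.85% (2 dp)

2.85


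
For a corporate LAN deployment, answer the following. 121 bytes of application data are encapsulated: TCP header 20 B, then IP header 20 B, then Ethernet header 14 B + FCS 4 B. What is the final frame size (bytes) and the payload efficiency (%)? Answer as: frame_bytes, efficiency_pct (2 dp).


TCP segment = 121 + 20 = 141 B
IP packet = 141 + 20 = 161 B
Ethernet frame = 161 + 14 + 4 = 179 B
Efficiency = app / frame = 121 / 179 = 0.675978 = 67.5978% -> 67.60% (2 dp)

179, 67.60


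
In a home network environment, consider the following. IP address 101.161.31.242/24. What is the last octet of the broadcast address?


Given: IP = 101.161.31.242, prefix = /24
Host bits = 32 - 24 = 8
Network last octet = 242 AND mask = 0
Host part size = 2^8 - 1 = 255
Broadcast last octet = 0 OR 255 = 255

255


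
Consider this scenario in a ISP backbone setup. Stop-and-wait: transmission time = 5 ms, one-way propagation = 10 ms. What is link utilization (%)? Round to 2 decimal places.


Given: Ttrans = 5 ms, Tprop = 10 ms
RTT = 2 * Tprop = 2 * 10 = 20 ms
U = Ttrans / (Ttrans + RTT)
U = 5 / (5 + 20)
U = 5 / 25 = 0.2
U% = 20.00%

20.00


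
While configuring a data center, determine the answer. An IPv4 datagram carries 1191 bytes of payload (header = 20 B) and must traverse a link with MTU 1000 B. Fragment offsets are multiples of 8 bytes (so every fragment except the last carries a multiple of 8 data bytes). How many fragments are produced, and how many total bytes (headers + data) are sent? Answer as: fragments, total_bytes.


Max data per non-final fragment = floor((MTU - header)/8)*8 = floor((1000 - 20)/8)*8 = floor(980/8)*8 = 976 B
Final fragment needs no 8-byte alignment: it can carry up to MTU - header = 980 B
Non-final fragments needed = ceil((payload - 980) / 976) = ceil(211/976) = ceil(0.2162) = 1
Number of fragments = 1 + 1 = 2
Fragment sizes (data): 1 * 976 B + 215 B (last, 215 <= 980 OK)
Total bytes sent = payload + n_frags * header = 1191 + 2*20 = 1191 + 40 = 1231 B

2, 1231


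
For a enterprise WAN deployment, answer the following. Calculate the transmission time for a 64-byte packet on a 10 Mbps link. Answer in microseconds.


Given: packet = 64 bytes, bandwidth = 10 Mbps
Packet in bits = 64 * 8 = 512 bits
Bandwidth = 10 * 10^6 = 10000000 bps
Time = 512 / 10000000 seconds
Time in us = 512 * 10^6 / 10000000 = 51.2

51.2


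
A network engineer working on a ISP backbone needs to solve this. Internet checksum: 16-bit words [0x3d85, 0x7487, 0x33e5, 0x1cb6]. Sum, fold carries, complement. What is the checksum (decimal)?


Given words: [0x3d85, 0x7487, 0x33e5, 0x1cb6]
Step 1: Sum all words
Raw sum = 15749 + 29831 + 13285 + 7350 = 66215
Step 2: Fold carry: (679 + 1) = 680
One's complement = ~680 & 0xFFFF = 64855

64855


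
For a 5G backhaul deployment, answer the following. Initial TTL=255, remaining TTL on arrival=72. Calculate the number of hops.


Given: initial TTL = 255, received TTL = 72
Hops = initial TTL - received TTL
Hops = 255 - 72 = 183

183


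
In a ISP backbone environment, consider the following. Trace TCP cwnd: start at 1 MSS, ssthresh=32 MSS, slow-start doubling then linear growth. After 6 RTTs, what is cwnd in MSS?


RTT 0: cwnd = 1 MSS (initial)
RTT 1: cwnd = 2 MSS (slow start, doubled)
RTT 2: cwnd = 4 MSS (slow start, doubled)
RTT 3: cwnd = 8 MSS (slow start, doubled)
RTT 4: cwnd = 16 MSS (slow start, doubled)
RTT 5: cwnd = 32 MSS (slow start, doubled)
RTT 6: cwnd = 33 MSS (congestion avoidance, +1)

33


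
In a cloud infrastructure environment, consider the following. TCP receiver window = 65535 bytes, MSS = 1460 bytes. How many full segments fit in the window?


Given: RWND = 65535 bytes, MSS = 1460 bytes
Full segments = floor(RWND / MSS)
Full segments = floor(65535 / 1460)
Full segments = floor(44.887) = 44

44


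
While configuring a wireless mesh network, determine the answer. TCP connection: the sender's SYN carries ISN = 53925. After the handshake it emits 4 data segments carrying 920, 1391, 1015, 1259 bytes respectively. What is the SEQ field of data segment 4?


The SYN occupies sequence number ISN = 53925, so the first data byte is ISN + 1 = 53926.
SEQ of data segment i = (ISN + 1) + sum of payload sizes of segments 1..i-1.
Segment 1: SEQ = 53926, payload = 920 bytes
Segment 2: SEQ = 54846, payload = 1391 bytes
Segment 3: SEQ = 56237, payload = 1015 bytes
Segment 4: SEQ = 57252, payload = 1259 bytes
SEQ of segment 4 = 53926 + 920 + 1391 + 1015 = 57252

57252


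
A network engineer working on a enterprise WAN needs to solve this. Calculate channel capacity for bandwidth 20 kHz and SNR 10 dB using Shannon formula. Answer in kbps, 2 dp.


Given: B = 20 kHz, SNR = 10 dB
SNR linear = 10^(10/10) = 10
1 + SNR = 11
log2(11) = 3.4594316186
C = 20 * 1000 * 3.4594316186 = 69188.6324 bps
C = 69.188632 kbps -> 69.19 kbps (2 dp)

69.19


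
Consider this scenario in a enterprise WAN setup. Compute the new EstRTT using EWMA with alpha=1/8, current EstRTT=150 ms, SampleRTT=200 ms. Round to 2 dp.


Given: EstRTT = 150 ms, SampleRTT = 200 ms, alpha = 1/8
New EstRTT = (1 - alpha) * EstRTT + alpha * SampleRTT
(7/8) * 150 = 131.25
(1/8) * 200 = 25
New EstRTT = 131.25 + 25 = 156.25 ms -> 156.25 ms (2 dp)

156.25


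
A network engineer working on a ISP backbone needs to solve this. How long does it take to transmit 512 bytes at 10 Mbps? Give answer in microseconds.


Given: packet = 512 bytes, bandwidth = 10 Mbps
Packet in bits = 512 * 8 = 4096 bits
Bandwidth = 10 * 10^6 = 10000000 bps
Time = 4096 / 10000000 seconds
Time in us = 4096 * 10^6 / 10000000 = 409.6

409.6


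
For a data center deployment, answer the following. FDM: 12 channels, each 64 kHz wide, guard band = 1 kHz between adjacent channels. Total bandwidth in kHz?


Given: 12 channels, 64 kHz each, guard = 1 kHz
Channel bandwidth = 12 * 64 = 768 kHz
Guard bands = 11 gaps * 1 kHz = 11 kHz
Total = 768 + 11 = 779 kHz

779


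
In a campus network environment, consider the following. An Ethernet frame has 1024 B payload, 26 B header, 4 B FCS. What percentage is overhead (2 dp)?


Given: payload = 1024 B, header = 26 B, trailer = 4 B
Overhead bytes = header + trailer = 26 + 4 = 30
Total frame = payload + overhead = 1024 + 30 = 1054
Overhead % = 30 / 1054 * 100 = 2.8463% -> 2.85% (2 dp)

2.85


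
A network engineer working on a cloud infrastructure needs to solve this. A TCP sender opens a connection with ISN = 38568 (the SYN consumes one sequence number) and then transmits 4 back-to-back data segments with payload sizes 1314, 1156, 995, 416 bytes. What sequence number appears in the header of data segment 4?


The SYN occupies sequence number ISN = 38568, so the first data byte is ISN + 1 = 38569.
SEQ of data segment i = (ISN + 1) + sum of payload sizes of segments 1..i-1.
Segment 1: SEQ = 38569, payload = 1314 bytes
Segment 2: SEQ = 39883, payload = 1156 bytes
Segment 3: SEQ = 41039, payload = 995 bytes
Segment 4: SEQ = 42034, payload = 416 bytes
SEQ of segment 4 = 38569 + 1314 + 1156 + 995 = 42034

42034


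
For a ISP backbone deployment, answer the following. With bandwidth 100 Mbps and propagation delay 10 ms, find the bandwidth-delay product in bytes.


Given: bandwidth = 100 Mbps, delay = 10 ms
BDP in bits = 100 * 10^6 * 10 / 1000
BDP in bits = 1000000
BDP in bytes = 1000000 / 8 = 125000

125000


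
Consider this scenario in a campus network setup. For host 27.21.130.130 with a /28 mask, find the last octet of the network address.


Given: IP = 27.21.130.130, prefix = /28
Subnet mask = 255.255.255.240
Last octet of IP: 130
Last octet of mask: 240
Network last octet = 130 AND 240 = 128

128


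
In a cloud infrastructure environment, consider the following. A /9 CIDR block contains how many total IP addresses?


Given: CIDR prefix /9
Host bits = 32 - 9 = 23
Total addresses = 2^23 = 8388608

8388608


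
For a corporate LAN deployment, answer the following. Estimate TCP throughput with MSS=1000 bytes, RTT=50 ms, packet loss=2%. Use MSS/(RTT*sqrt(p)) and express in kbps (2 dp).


Given: MSS = 1000 bytes, RTT = 50 ms, loss = 2%
RTT in seconds = 50 / 1000 = 0.05
Loss rate = 2% = 0.02
sqrt(loss) = sqrt(0.02) = 0.141421356237
Throughput (bytes/s) = 1000 / (0.05 * 0.141421356237) = 141421.3562
Throughput (kbps) = 141421.3562 * 8 / 1000 = 1131.370850 -> 1131.37 kbps (2 dp)

1131.37


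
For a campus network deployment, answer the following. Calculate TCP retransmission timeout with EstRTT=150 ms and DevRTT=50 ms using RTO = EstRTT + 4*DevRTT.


Given: EstRTT = 150 ms, DevRTT = 50 ms
Timeout = EstRTT + 4 * DevRTT
4 * DevRTT = 4 * 50 = 200
Timeout = 150 + 200 = 350 ms

350


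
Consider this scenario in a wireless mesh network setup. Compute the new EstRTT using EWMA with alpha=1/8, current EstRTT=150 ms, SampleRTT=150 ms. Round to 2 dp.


Given: EstRTT = 150 ms, SampleRTT = 150 ms, alpha = 1/8
New EstRTT = (1 - alpha) * EstRTT + alpha * SampleRTT
(7/8) * 150 = 131.25
(1/8) * 150 = 18.75
New EstRTT = 131.25 + 18.75 = 150 ms -> 150.00 ms (2 dp)

150.00


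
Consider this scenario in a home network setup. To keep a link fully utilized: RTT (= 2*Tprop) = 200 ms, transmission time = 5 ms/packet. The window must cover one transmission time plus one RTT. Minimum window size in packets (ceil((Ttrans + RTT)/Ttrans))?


Given: Ttrans = 5 ms, RTT = 200 ms (= 2 * Tprop, Tprop = 100 ms)
Time until first ACK returns = Ttrans + RTT = 5 + 200 = 205 ms
Need W * Ttrans >= Ttrans + RTT  ->  W >= (Ttrans + RTT) / Ttrans
(Ttrans + RTT) / Ttrans = 205 / 5 = 41
W_min = ceil(41) = 41

41


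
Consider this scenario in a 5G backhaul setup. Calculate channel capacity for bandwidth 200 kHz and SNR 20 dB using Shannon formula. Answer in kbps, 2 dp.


Given: B = 200 kHz, SNR = 20 dB
SNR linear = 10^(20/10) = 100
1 + SNR = 101
log2(101) = 6.6582114828
C = 200 * 1000 * 6.6582114828 = 1331642.2966 bps
C = 1331.642297 kbps -> 1331.64 kbps (2 dp)

1331.64


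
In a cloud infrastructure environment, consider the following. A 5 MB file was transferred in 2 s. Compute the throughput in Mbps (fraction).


Given: file = 5 MB, time = 2 s
File in Mb = 5 * 8 = 40 Mb
Throughput = 40 / 2 Mbps
Throughput = 20 Mbps

20


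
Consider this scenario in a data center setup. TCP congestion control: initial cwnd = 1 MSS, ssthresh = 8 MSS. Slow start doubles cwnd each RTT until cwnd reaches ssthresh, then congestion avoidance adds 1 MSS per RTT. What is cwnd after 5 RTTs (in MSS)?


RTT 0: cwnd = 1 MSS (initial)
RTT 1: cwnd = 2 MSS (slow start, doubled)
RTT 2: cwnd = 4 MSS (slow start, doubled)
RTT 3: cwnd = 8 MSS (slow start, doubled)
RTT 4: cwnd = 9 MSS (congestion avoidance, +1)
RTT 5: cwnd = 10 MSS (congestion avoidance, +1)

10


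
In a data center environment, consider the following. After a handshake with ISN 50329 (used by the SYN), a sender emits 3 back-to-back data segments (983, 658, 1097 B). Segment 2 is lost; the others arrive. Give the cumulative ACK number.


SYN uses sequence number 50329; first data byte = ISN + 1 = 50330.
Segment 1: SEQ = 50330, len = 983 B, covers [50330, 51312]
Segment 2: SEQ = 51313, len = 658 B, covers [51313, 51970] [LOST]
Segment 3: SEQ = 51971, len = 1097 B, covers [51971, 53067]
In-order data received: bytes [50330, 51312] (segments 1..1).
Segment 2 missing -> gap begins at byte 51313; later segments buffered out of order.
Cumulative ACK = next expected in-order byte = 50330 + 983 = 51313

51313


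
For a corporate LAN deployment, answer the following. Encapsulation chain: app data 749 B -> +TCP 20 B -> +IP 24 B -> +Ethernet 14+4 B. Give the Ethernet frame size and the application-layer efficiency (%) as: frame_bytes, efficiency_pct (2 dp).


TCP segment = 749 + 20 = 769 B
IP packet = 769 + 24 = 793 B
Ethernet frame = 793 + 14 + 4 = 811 B
Efficiency = app / frame = 749 / 811 = 0.923551 = 92.3551% -> 92.36% (2 dp)

811, 92.36


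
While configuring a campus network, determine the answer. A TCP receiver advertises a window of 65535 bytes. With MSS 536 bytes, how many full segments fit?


Given: RWND = 65535 bytes, MSS = 536 bytes
Full segments = floor(RWND / MSS)
Full segments = floor(65535 / 536)
Full segments = floor(122.2668) = 122

122


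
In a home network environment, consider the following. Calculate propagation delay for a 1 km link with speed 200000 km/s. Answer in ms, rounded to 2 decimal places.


Given: distance = 1 km, speed = 200000 km/s
Delay = distance / speed = 1 / 200000 seconds
Delay in ms = 1 * 1000 / 200000
Delay = 0.0050 ms
Rounded to 2 dp = 0.01 ms

0.01


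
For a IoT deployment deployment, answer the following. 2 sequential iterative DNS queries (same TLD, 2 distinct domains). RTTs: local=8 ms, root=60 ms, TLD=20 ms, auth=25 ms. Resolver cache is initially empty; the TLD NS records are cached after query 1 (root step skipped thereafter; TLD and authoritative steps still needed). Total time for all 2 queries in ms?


Lookup 1 (cold cache): local + root + TLD + auth = 8 + 60 + 20 + 25 = 113 ms
Lookups 2..2 (TLD NS cached -> skip root; new domain -> still ask TLD and auth): local + TLD + auth = 8 + 20 + 25 = 53 ms each
Remaining 1 lookups: 1 * 53 = 53 ms
Total = 113 + 53 = 166 ms

166


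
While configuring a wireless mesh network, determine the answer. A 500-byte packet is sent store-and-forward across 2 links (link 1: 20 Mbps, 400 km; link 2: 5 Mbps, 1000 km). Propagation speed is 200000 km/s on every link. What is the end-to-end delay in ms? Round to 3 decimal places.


Packet = 500 bytes = 4000 bits. Store-and-forward: sum (t_trans + t_prop) per link.
Link 1: t_trans = 4000/(20*10^6) s = 0.2000 ms; t_prop = 400/200000 s = 2.0000 ms; subtotal = 2.2000 ms
Link 2: t_trans = 4000/(5*10^6) s = 0.8000 ms; t_prop = 1000/200000 s = 5.0000 ms; subtotal = 5.8000 ms
End-to-end = 2.2000 + 5.8000 = 8.0000 ms -> 8.000 ms (3 dp)

8.000


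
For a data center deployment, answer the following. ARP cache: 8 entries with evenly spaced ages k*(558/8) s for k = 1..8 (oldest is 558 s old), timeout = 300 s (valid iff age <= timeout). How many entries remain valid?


Ages are k * 558/8 s for k = 1..8 (spacing = 69.7500 s).
Entry k is valid iff k * 558/8 <= 300 iff k <= 8 * 300 / 558 = 4.3011
n_valid = floor(4.3011) = 4
(n_stale = 8 - 4 = 4)

4


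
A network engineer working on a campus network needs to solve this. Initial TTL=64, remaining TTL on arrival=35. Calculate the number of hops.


Given: initial TTL = 64, received TTL = 35
Hops = initial TTL - received TTL
Hops = 64 - 35 = 29

29


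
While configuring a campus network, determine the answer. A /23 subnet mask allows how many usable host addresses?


Given: subnet mask /23
Host bits = 32 - 23 = 9
Total addresses = 2^9 = 512
Usable hosts = 512 - 2 (network + broadcast) = 510

510


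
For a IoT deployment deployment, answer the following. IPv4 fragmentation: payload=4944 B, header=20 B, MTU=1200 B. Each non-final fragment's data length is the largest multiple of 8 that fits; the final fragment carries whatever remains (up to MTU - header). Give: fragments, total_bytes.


Max data per non-final fragment = floor((MTU - header)/8)*8 = floor((1200 - 20)/8)*8 = floor(1180/8)*8 = 1176 B
Final fragment needs no 8-byte alignment: it can carry up to MTU - header = 1180 B
Non-final fragments needed = ceil((payload - 1180) / 1176) = ceil(3764/1176) = ceil(3.2007) = 4
Number of fragments = 4 + 1 = 5
Fragment sizes (data): 4 * 1176 B + 240 B (last, 240 <= 1180 OK)
Total bytes sent = payload + n_frags * header = 4944 + 5*20 = 4944 + 100 = 5044 B

5, 5044


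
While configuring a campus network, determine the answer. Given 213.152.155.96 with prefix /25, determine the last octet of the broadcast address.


Given: IP = 213.152.155.96, prefix = /25
Host bits = 32 - 25 = 7
Network last octet = 96 AND mask = 0
Host part size = 2^7 - 1 = 127
Broadcast last octet = 0 OR 127 = 127

127


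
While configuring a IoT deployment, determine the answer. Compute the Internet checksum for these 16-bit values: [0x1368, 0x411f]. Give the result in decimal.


Given words: [0x1368, 0x411f]
Step 1: Sum all words
Raw sum = 4968 + 16671 = 21639
One's complement = ~21639 & 0xFFFF = 43896

43896


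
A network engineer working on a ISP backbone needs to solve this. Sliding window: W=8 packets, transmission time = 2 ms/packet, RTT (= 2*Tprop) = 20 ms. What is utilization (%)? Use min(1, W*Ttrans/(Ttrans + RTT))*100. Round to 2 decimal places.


Given: W = 8, Ttrans = 2 ms, RTT = 20 ms (= 2 * Tprop, Tprop = 10 ms)
Cycle time = Ttrans + RTT = 2 + 20 = 22 ms (first packet sent until its ACK returns)
W * Ttrans = 8 * 2 = 16 ms of sending per cycle
W * Ttrans / (Ttrans + RTT) = 16 / 22 = 0.727273
U = min(1, 0.727273) = 0.727273
U% = 72.73%

72.73


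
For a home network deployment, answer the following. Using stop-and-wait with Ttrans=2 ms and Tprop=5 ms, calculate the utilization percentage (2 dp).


Given: Ttrans = 2 ms, Tprop = 5 ms
RTT = 2 * Tprop = 2 * 5 = 10 ms
U = Ttrans / (Ttrans + RTT)
U = 2 / (2 + 10)
U = 2 / 12 = 0.166667
U% = 16.67%

16.67


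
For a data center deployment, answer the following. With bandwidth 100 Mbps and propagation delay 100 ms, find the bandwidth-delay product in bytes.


Given: bandwidth = 100 Mbps, delay = 100 ms
BDP in bits = 100 * 10^6 * 100 / 1000
BDP in bits = 10000000
BDP in bytes = 10000000 / 8 = 1250000

1250000


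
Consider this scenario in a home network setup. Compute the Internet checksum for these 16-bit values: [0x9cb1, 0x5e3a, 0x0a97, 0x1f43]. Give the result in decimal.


Given words: [0x9cb1, 0x5e3a, 0x0a97, 0x1f43]
Step 1: Sum all words
Raw sum = 40113 + 24122 + 2711 + 8003 = 74949
Step 2: Fold carry: (9413 + 1) = 9414
One's complement = ~9414 & 0xFFFF = 56121

56121


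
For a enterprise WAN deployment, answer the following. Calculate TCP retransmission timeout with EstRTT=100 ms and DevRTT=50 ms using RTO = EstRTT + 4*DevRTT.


Given: EstRTT = 100 ms, DevRTT = 50 ms
Timeout = EstRTT + 4 * DevRTT
4 * DevRTT = 4 * 50 = 200
Timeout = 100 + 200 = 300 ms

300


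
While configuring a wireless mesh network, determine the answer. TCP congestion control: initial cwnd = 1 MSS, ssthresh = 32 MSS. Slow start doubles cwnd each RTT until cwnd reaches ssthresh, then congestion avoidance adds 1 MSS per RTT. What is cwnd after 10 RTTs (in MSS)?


RTT 0: cwnd = 1 MSS (initial)
RTT 1: cwnd = 2 MSS (slow start, doubled)
RTT 2: cwnd = 4 MSS (slow start, doubled)
RTT 3: cwnd = 8 MSS (slow start, doubled)
RTT 4: cwnd = 16 MSS (slow start, doubled)
RTT 5: cwnd = 32 MSS (slow start, doubled)
RTT 6: cwnd = 33 MSS (congestion avoidance, +1)
RTT 7: cwnd = 34 MSS (congestion avoidance, +1)
RTT 8: cwnd = 35 MSS (congestion avoidance, +1)
RTT 9: cwnd = 36 MSS (congestion avoidance, +1)
RTT 10: cwnd = 37 MSS (congestion avoidance, +1)

37


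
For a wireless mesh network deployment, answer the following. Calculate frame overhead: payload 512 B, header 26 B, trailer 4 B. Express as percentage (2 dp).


Given: payload = 512 B, header = 26 B, trailer = 4 B
Overhead bytes = header + trailer = 26 + 4 = 30
Total frame = payload + overhead = 512 + 30 = 542
Overhead % = 30 / 542 * 100 = 5.5351% -> 5.54% (2 dp)

5.54
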